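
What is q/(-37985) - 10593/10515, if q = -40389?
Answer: 1487682/26627485 ≈ 0.055870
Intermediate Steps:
q/(-37985) - 10593/10515 = -40389/(-37985) - 10593/10515 = -40389*(-1/37985) - 10593*1/10515 = 40389/37985 - 3531/3505 = 1487682/26627485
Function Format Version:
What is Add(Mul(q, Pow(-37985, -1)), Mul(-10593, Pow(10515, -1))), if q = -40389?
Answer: Rational(1487682, 26627485) ≈ 0.055870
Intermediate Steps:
Add(Mul(q, Pow(-37985, -1)), Mul(-10593, Pow(10515, -1))) = Add(Mul(-40389, Pow(-37985, -1)), Mul(-10593, Pow(10515, -1))) = Add(Mul(-40389, Rational(-1, 37985)), Mul(-10593, Rational(1, 10515))) = Add(Rational(40389, 37985), Rational(-3531, 3505)) = Rational(1487682, 26627485)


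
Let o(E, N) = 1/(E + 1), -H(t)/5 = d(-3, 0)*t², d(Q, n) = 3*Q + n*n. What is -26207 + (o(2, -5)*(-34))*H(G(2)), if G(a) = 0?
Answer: -26207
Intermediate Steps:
d(Q, n) = n² + 3*Q (d(Q, n) = 3*Q + n² = n² + 3*Q)
H(t) = 45*t² (H(t) = -5*(0² + 3*(-3))*t² = -5*(0 - 9)*t² = -(-45)*t² = 45*t²)
o(E, N) = 1/(1 + E)
-26207 + (o(2, -5)*(-34))*H(G(2)) = -26207 + (-34/(1 + 2))*(45*0²) = -26207 + (-34/3)*(45*0) = -26207 + ((⅓)*(-34))*0 = -26207 - 34/3*0 = -26207 + 0 = -26207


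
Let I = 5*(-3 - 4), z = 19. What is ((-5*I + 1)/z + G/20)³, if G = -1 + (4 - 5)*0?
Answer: 42911760501/54872000 ≈ 782.03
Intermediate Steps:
G = -1 (G = -1 - 1*0 = -1 + 0 = -1)
I = -35 (I = 5*(-7) = -35)
((-5*I + 1)/z + G/20)³ = ((-5*(-35) + 1)/19 - 1/20)³ = ((175 + 1)*(1/19) - 1*1/20)³ = (176*(1/19) - 1/20)³ = (176/19 - 1/20)³ = (3501/380)³ = 42911760501/54872000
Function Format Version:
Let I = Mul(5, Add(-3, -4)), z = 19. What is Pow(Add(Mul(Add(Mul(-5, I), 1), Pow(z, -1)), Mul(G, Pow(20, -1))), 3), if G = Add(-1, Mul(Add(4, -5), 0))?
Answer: Rational(42911760501, 54872000) ≈ 782.03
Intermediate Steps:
G = -1 (G = Add(-1, Mul(-1, 0)) = Add(-1, 0) = -1)
I = -35 (I = Mul(5, -7) = -35)
Pow(Add(Mul(Add(Mul(-5, I), 1), Pow(z, -1)), Mul(G, Pow(20, -1))), 3) = Pow(Add(Mul(Add(Mul(-5, -35), 1), Pow(19, -1)), Mul(-1, Pow(20, -1))), 3) = Pow(Add(Mul(Add(175, 1), Rational(1, 19)), Mul(-1, Rational(1, 20))), 3) = Pow(Add(Mul(176, Rational(1, 19)), Rational(-1, 20)), 3) = Pow(Add(Rational(176, 19), Rational(-1, 20)), 3) = Pow(Rational(3501, 380), 3) = Rational(42911760501, 54872000)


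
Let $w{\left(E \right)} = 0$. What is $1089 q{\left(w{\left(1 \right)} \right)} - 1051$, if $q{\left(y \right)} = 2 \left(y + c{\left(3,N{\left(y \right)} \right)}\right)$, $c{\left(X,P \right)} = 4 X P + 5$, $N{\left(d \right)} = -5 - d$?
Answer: $-120841$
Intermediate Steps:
$c{\left(X,P \right)} = 5 + 4 P X$ ($c{\left(X,P \right)} = 4 P X + 5 = 5 + 4 P X$)
$q{\left(y \right)} = -110 - 22 y$ ($q{\left(y \right)} = 2 \left(y + \left(5 + 4 \left(-5 - y\right) 3\right)\right) = 2 \left(y + \left(5 - \left(60 + 12 y\right)\right)\right) = 2 \left(y - \left(55 + 12 y\right)\right) = 2 \left(-55 - 11 y\right) = -110 - 22 y$)
$1089 q{\left(w{\left(1 \right)} \right)} - 1051 = 1089 \left(-110 - 0\right) - 1051 = 1089 \left(-110 + 0\right) - 1051 = 1089 \left(-110\right) - 1051 = -119790 - 1051 = -120841$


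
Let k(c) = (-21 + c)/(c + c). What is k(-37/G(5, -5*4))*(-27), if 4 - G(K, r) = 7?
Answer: 351/37 ≈ 9.4865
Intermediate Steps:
G(K, r) = -3 (G(K, r) = 4 - 1*7 = 4 - 7 = -3)
k(c) = (-21 + c)/(2*c) (k(c) = (-21 + c)/((2*c)) = (-21 + c)*(1/(2*c)) = (-21 + c)/(2*c))
k(-37/G(5, -5*4))*(-27) = ((-21 - 37/(-3))/(2*((-37/(-3)))))*(-27) = ((-21 - 37*(-⅓))/(2*((-37*(-⅓)))))*(-27) = ((-21 + 37/3)/(2*(37/3)))*(-27) = ((½)*(3/37)*(-26/3))*(-27) = -13/37*(-27) = 351/37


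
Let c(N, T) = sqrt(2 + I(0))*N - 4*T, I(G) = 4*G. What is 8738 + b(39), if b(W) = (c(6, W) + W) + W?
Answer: 8660 + 6*sqrt(2) ≈ 8668.5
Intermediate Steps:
c(N, T) = -4*T + N*sqrt(2) (c(N, T) = sqrt(2 + 4*0)*N - 4*T = sqrt(2 + 0)*N - 4*T = sqrt(2)*N - 4*T = N*sqrt(2) - 4*T = -4*T + N*sqrt(2))
b(W) = -2*W + 6*sqrt(2) (b(W) = ((-4*W + 6*sqrt(2)) + W) + W = (-3*W + 6*sqrt(2)) + W = -2*W + 6*sqrt(2))
8738 + b(39) = 8738 + (-2*39 + 6*sqrt(2)) = 8738 + (-78 + 6*sqrt(2)) = 8660 + 6*sqrt(2)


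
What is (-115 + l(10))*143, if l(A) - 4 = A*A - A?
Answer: -3003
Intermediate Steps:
l(A) = 4 + A**2 - A (l(A) = 4 + (A*A - A) = 4 + (A**2 - A) = 4 + A**2 - A)
(-115 + l(10))*143 = (-115 + (4 + 10**2 - 1*10))*143 = (-115 + (4 + 100 - 10))*143 = (-115 + 94)*143 = -21*143 = -3003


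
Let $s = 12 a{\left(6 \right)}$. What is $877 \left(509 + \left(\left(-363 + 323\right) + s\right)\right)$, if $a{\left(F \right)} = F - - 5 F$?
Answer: $790177$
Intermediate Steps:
$a{\left(F \right)} = 6 F$ ($a{\left(F \right)} = F + 5 F = 6 F$)
$s = 432$ ($s = 12 \cdot 6 \cdot 6 = 12 \cdot 36 = 432$)
$877 \left(509 + \left(\left(-363 + 323\right) + s\right)\right) = 877 \left(509 + \left(\left(-363 + 323\right) + 432\right)\right) = 877 \left(509 + \left(-40 + 432\right)\right) = 877 \left(509 + 392\right) = 877 \cdot 901 = 790177$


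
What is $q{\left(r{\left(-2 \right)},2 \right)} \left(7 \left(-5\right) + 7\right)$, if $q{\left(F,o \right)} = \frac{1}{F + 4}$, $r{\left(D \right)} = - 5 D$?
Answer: $-2$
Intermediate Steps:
$q{\left(F,o \right)} = \frac{1}{4 + F}$
$q{\left(r{\left(-2 \right)},2 \right)} \left(7 \left(-5\right) + 7\right) = \frac{7 \left(-5\right) + 7}{4 - -10} = \frac{-35 + 7}{4 + 10} = \frac{1}{14} \left(-28\right) = -2$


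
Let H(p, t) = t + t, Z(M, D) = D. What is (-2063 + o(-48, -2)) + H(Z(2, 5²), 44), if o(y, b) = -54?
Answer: -2029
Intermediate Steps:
H(p, t) = 2*t
(-2063 + o(-48, -2)) + H(Z(2, 5²), 44) = (-2063 - 54) + 2*44 = -2117 + 88 = -2029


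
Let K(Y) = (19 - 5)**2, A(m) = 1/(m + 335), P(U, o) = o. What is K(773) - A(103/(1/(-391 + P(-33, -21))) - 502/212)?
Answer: 874739678/4462957 ≈ 196.00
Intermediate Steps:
A(m) = 1/(335 + m)
K(Y) = 196 (K(Y) = 14**2 = 196)
K(773) - A(103/(1/(-391 + P(-33, -21))) - 502/212) = 196 - 1/(335 + (103/(1/(-391 - 21)) - 502/212)) = 196 - 1/(335 + (103/(1/(-412)) - 502*1/212)) = 196 - 1/(335 + (103/(-1/412) - 251/106)) = 196 - 1/(335 + (103*(-412) - 251/106)) = 196 - 1/(335 + (-42436 - 251/106)) = 196 - 1/(335 - 4498467/106) = 196 - 1/(-4462957/106) = 196 - 1*(-106/4462957) = 196 + 106/4462957 = 874739678/4462957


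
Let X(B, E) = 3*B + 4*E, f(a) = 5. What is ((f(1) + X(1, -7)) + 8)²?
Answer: 144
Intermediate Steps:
((f(1) + X(1, -7)) + 8)² = ((5 + (3*1 + 4*(-7))) + 8)² = ((5 + (3 - 28)) + 8)² = ((5 - 25) + 8)² = (-20 + 8)² = (-12)² = 144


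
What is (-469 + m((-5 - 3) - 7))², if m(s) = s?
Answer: 234256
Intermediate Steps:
(-469 + m((-5 - 3) - 7))² = (-469 + ((-5 - 3) - 7))² = (-469 + (-8 - 7))² = (-469 - 15)² = (-484)² = 234256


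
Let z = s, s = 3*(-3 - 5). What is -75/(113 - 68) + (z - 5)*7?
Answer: -614/3 ≈ -204.67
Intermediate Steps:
s = -24 (s = 3*(-8) = -24)
z = -24
-75/(113 - 68) + (z - 5)*7 = -75/(113 - 68) + (-24 - 5)*7 = -75/45 - 29*7 = -75*1/45 - 203 = -5/3 - 203 = -614/3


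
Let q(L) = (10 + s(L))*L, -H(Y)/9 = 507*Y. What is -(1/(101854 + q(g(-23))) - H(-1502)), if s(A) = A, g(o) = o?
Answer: 700118456777/102153 ≈ 6.8536e+6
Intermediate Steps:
H(Y) = -4563*Y
q(L) = L*(10 + L) (q(L) = (10 + L)*L = L*(10 + L))
-(1/(101854 + q(g(-23))) - H(-1502)) = -(1/(101854 - 23*(10 - 23)) - (-4563)*(-1502)) = -(1/(101854 - 23*(-13)) - 1*6853626) = -(1/(101854 + 299) - 6853626) = -(1/102153 - 6853626) = -1*(-700118456777/102153) = 700118456777/102153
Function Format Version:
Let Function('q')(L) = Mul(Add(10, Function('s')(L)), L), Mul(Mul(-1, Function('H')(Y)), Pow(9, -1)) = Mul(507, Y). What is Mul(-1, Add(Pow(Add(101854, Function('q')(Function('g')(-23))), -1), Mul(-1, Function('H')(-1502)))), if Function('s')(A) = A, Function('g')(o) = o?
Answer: Rational(700118456777, 102153) ≈ 6.8536e+6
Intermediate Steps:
Function('H')(Y) = Mul(-4563, Y) (Function('H')(Y) = Mul(-9, Mul(507, Y)) = Mul(-4563, Y))
Function('q')(L) = Mul(L, Add(10, L)) (Function('q')(L) = Mul(Add(10, L), L) = Mul(L, Add(10, L)))
Mul(-1, Add(Pow(Add(101854, Function('q')(Function('g')(-23))), -1), Mul(-1, Function('H')(-1502)))) = Mul(-1, Add(Pow(Add(101854, Mul(-23, Add(10, -23))), -1), Mul(-1, Mul(-4563, -1502)))) = Mul(-1, Add(Pow(Add(101854, Mul(-23, -13)), -1), Mul(-1, 6853626))) = Mul(-1, Add(Pow(Add(101854, 299), -1), -6853626)) = Mul(-1, Add(Pow(102153, -1), -6853626)) = Mul(-1, Add(Rational(1, 102153), -6853626)) = Mul(-1, Rational(-700118456777, 102153)) = Rational(700118456777, 102153)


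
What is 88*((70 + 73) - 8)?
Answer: 11880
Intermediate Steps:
88*((70 + 73) - 8) = 88*(143 - 8) = 88*135 = 11880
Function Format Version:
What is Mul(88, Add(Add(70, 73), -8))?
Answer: 11880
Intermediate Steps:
Mul(88, Add(Add(70, 73), -8)) = Mul(88, Add(143, -8)) = Mul(88, 135) = 11880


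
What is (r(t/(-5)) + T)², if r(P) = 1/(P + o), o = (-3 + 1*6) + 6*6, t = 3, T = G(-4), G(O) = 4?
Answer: 597529/36864 ≈ 16.209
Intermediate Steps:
T = 4
o = 39 (o = (-3 + 6) + 36 = 3 + 36 = 39)
r(P) = 1/(39 + P) (r(P) = 1/(P + 39) = 1/(39 + P))
(r(t/(-5)) + T)² = (1/(39 + 3/(-5)) + 4)² = (1/(39 + 3*(-⅕)) + 4)² = (1/(39 - ⅗) + 4)² = (1/(192/5) + 4)² = (5/192 + 4)² = (773/192)² = 597529/36864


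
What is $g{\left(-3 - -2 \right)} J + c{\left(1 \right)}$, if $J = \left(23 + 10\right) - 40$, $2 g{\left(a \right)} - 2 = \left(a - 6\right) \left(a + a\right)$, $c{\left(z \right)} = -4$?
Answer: $-60$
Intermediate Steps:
$g{\left(a \right)} = 1 + a \left(-6 + a\right)$ ($g{\left(a \right)} = 1 + \frac{\left(a - 6\right) \left(a + a\right)}{2} = 1 + \frac{\left(-6 + a\right) 2 a}{2} = 1 + \frac{2 a \left(-6 + a\right)}{2} = 1 + a \left(-6 + a\right)$)
$J = -7$ ($J = 33 - 40 = -7$)
$g{\left(-3 - -2 \right)} J + c{\left(1 \right)} = \left(1 + \left(-3 - -2\right)^{2} - 6 \left(-3 - -2\right)\right) \left(-7\right) - 4 = \left(1 + \left(-3 + 2\right)^{2} - 6 \left(-3 + 2\right)\right) \left(-7\right) - 4 = \left(1 + \left(-1\right)^{2} - -6\right) \left(-7\right) - 4 = \left(1 + 1 + 6\right) \left(-7\right) - 4 = 8 \left(-7\right) - 4 = -56 - 4 = -60$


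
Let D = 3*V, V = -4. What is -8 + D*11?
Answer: -140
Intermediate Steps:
D = -12 (D = 3*(-4) = -12)
-8 + D*11 = -8 - 12*11 = -8 - 132 = -140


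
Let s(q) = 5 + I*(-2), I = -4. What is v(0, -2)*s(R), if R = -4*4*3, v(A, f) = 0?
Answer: 0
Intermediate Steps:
R = -48 (R = -16*3 = -48)
s(q) = 13 (s(q) = 5 - 4*(-2) = 5 + 8 = 13)
v(0, -2)*s(R) = 0*13 = 0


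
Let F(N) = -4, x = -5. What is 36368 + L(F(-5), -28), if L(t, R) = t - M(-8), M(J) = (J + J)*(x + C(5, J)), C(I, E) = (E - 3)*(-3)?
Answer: 36812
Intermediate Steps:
C(I, E) = 9 - 3*E (C(I, E) = (-3 + E)*(-3) = 9 - 3*E)
M(J) = 2*J*(4 - 3*J) (M(J) = (J + J)*(-5 + (9 - 3*J)) = (2*J)*(4 - 3*J) = 2*J*(4 - 3*J))
L(t, R) = 448 + t (L(t, R) = t - 2*(-8)*(4 - 3*(-8)) = t - 2*(-8)*(4 + 24) = t - 2*(-8)*28 = t - 1*(-448) = t + 448 = 448 + t)
36368 + L(F(-5), -28) = 36368 + (448 - 4) = 36368 + 444 = 36812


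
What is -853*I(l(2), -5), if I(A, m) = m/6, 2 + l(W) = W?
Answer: 4265/6 ≈ 710.83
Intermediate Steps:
l(W) = -2 + W
I(A, m) = m/6 (I(A, m) = m*(1/6) = m/6)
-853*I(l(2), -5) = -853*(-5)/6 = -853*(-5/6) = 4265/6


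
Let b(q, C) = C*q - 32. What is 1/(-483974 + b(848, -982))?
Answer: -1/1316742 ≈ -7.5945e-7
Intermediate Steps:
b(q, C) = -32 + C*q
1/(-483974 + b(848, -982)) = 1/(-483974 + (-32 - 982*848)) = 1/(-483974 + (-32 - 832736)) = 1/(-483974 - 832768) = 1/(-1316742) = -1/1316742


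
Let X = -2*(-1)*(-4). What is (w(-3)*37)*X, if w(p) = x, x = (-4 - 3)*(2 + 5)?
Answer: 14504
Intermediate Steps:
x = -49 (x = -7*7 = -49)
X = -8 (X = 2*(-4) = -8)
w(p) = -49
(w(-3)*37)*X = -49*37*(-8) = -1813*(-8) = 14504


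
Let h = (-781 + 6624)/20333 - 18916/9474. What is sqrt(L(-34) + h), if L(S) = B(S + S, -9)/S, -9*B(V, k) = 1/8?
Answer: I*sqrt(73304573358242461759)/6549584628 ≈ 1.3072*I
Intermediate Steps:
B(V, k) = -1/72 (B(V, k) = -1/9/8 = -1/9*1/8 = -1/72)
h = -164631223/96317421 (h = 5843*(1/20333) - 18916*1/9474 = 5843/20333 - 9458/4737 = -164631223/96317421 ≈ -1.7093)
L(S) = -1/(72*S)
sqrt(L(-34) + h) = sqrt(-1/72/(-34) - 164631223/96317421) = sqrt(-1/72*(-1/34) - 164631223/96317421) = sqrt(1/2448 - 164631223/96317421) = sqrt(-134306972161/78595015536) = I*sqrt(73304573358242461759)/6549584628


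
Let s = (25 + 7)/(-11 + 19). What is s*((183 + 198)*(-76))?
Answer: -115824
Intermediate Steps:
s = 4 (s = 32/8 = 32*(⅛) = 4)
s*((183 + 198)*(-76)) = 4*((183 + 198)*(-76)) = 4*(381*(-76)) = 4*(-28956) = -115824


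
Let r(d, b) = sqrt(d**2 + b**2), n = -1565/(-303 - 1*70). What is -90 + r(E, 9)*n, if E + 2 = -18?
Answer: -90 + 1565*sqrt(481)/373 ≈ 2.0191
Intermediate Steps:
E = -20 (E = -2 - 18 = -20)
n = 1565/373 (n = -1565/(-303 - 70) = -1565/(-373) = -1565*(-1/373) = 1565/373 ≈ 4.1957)
r(d, b) = sqrt(b**2 + d**2)
-90 + r(E, 9)*n = -90 + sqrt(9**2 + (-20)**2)*(1565/373) = -90 + sqrt(81 + 400)*(1565/373) = -90 + sqrt(481)*(1565/373) = -90 + 1565*sqrt(481)/373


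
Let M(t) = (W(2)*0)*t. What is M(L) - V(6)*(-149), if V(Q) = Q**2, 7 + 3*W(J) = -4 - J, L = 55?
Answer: 5364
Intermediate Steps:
W(J) = -11/3 - J/3 (W(J) = -7/3 + (-4 - J)/3 = -7/3 + (-4/3 - J/3) = -11/3 - J/3)
M(t) = 0 (M(t) = ((-11/3 - 1/3*2)*0)*t = ((-11/3 - 2/3)*0)*t = (-13/3*0)*t = 0*t = 0)
M(L) - V(6)*(-149) = 0 - 6**2*(-149) = 0 - 36*(-149) = 0 - 1*(-5364) = 0 + 5364 = 5364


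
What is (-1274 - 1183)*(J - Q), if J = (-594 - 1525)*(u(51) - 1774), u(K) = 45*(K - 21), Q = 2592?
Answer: -2201137848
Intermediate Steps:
u(K) = -945 + 45*K (u(K) = 45*(-21 + K) = -945 + 45*K)
J = 898456 (J = (-594 - 1525)*((-945 + 45*51) - 1774) = -2119*((-945 + 2295) - 1774) = -2119*(1350 - 1774) = -2119*(-424) = 898456)
(-1274 - 1183)*(J - Q) = (-1274 - 1183)*(898456 - 1*2592) = -2457*(898456 - 2592) = -2457*895864 = -2201137848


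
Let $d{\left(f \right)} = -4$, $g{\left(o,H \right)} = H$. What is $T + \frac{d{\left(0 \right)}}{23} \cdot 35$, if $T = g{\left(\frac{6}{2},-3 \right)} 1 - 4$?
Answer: $- \frac{301}{23} \approx -13.087$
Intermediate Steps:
$T = -7$ ($T = \left(-3\right) 1 - 4 = -3 - 4 = -7$)
$T + \frac{d{\left(0 \right)}}{23} \cdot 35 = -7 + - \frac{4}{23} \cdot 35 = -7 + \left(-4\right) \frac{1}{23} \cdot 35 = -7 - \frac{140}{23} = - \frac{301}{23}$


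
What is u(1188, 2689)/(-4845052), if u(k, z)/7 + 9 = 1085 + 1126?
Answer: -7707/2422526 ≈ -0.0031814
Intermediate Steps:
u(k, z) = 15414 (u(k, z) = -63 + 7*(1085 + 1126) = -63 + 7*2211 = -63 + 15477 = 15414)
u(1188, 2689)/(-4845052) = 15414/(-4845052) = 15414*(-1/4845052) = -7707/2422526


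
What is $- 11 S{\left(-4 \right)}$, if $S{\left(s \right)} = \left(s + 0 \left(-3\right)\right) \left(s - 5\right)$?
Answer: $-396$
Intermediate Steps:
$S{\left(s \right)} = s \left(-5 + s\right)$ ($S{\left(s \right)} = \left(s + 0\right) \left(-5 + s\right) = s \left(-5 + s\right)$)
$- 11 S{\left(-4 \right)} = - 11 \left(- 4 \left(-5 - 4\right)\right) = - 11 \left(\left(-4\right) \left(-9\right)\right) = \left(-11\right) 36 = -396$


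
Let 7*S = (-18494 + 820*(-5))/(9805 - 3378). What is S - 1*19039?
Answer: -856568165/44989 ≈ -19040.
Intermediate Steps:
S = -22594/44989 (S = ((-18494 + 820*(-5))/(9805 - 3378))/7 = ((-18494 - 4100)/6427)/7 = (-22594*1/6427)/7 = (1/7)*(-22594/6427) = -22594/44989 ≈ -0.50221)
S - 1*19039 = -22594/44989 - 1*19039 = -22594/44989 - 19039 = -856568165/44989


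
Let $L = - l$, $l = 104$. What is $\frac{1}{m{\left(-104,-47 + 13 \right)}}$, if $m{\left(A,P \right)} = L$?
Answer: $- \frac{1}{104} \approx -0.0096154$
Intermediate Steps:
$L = -104$ ($L = \left(-1\right) 104 = -104$)
$m{\left(A,P \right)} = -104$
$\frac{1}{m{\left(-104,-47 + 13 \right)}} = \frac{1}{-104} = - \frac{1}{104}$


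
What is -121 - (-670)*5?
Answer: 3229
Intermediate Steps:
-121 - (-670)*5 = -121 - 134*(-25) = -121 + 3350 = 3229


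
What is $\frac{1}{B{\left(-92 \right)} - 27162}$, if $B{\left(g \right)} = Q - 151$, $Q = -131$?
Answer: $- \frac{1}{27444} \approx -3.6438 \cdot 10^{-5}$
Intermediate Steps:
$B{\left(g \right)} = -282$ ($B{\left(g \right)} = -131 - 151 = -282$)
$\frac{1}{B{\left(-92 \right)} - 27162} = \frac{1}{-282 - 27162} = \frac{1}{-27444} = - \frac{1}{27444}$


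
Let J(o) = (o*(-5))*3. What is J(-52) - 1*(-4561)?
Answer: 5341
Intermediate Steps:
J(o) = -15*o (J(o) = -5*o*3 = -15*o)
J(-52) - 1*(-4561) = -15*(-52) - 1*(-4561) = 780 + 4561 = 5341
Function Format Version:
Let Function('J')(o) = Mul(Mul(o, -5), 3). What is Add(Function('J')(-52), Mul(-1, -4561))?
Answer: 5341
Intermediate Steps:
Function('J')(o) = Mul(-15, o) (Function('J')(o) = Mul(Mul(-5, o), 3) = Mul(-15, o))
Add(Function('J')(-52), Mul(-1, -4561)) = Add(Mul(-15, -52), Mul(-1, -4561)) = Add(780, 4561) = 5341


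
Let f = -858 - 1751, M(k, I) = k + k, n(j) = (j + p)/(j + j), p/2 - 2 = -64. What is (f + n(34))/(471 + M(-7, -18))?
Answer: -88751/15538 ≈ -5.7119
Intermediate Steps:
p = -124 (p = 4 + 2*(-64) = 4 - 128 = -124)
n(j) = (-124 + j)/(2*j) (n(j) = (j - 124)/(j + j) = (-124 + j)/((2*j)) = (-124 + j)*(1/(2*j)) = (-124 + j)/(2*j))
M(k, I) = 2*k
f = -2609
(f + n(34))/(471 + M(-7, -18)) = (-2609 + (½)*(-124 + 34)/34)/(471 + 2*(-7)) = (-2609 + (½)*(1/34)*(-90))/(471 - 14) = (-2609 - 45/34)/457 = -88751/34*1/457 = -88751/15538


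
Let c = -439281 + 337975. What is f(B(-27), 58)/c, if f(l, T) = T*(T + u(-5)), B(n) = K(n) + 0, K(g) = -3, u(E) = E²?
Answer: -2407/50653 ≈ -0.047519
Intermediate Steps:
B(n) = -3 (B(n) = -3 + 0 = -3)
f(l, T) = T*(25 + T) (f(l, T) = T*(T + (-5)²) = T*(T + 25) = T*(25 + T))
c = -101306
f(B(-27), 58)/c = (58*(25 + 58))/(-101306) = (58*83)*(-1/101306) = 4814*(-1/101306) = -2407/50653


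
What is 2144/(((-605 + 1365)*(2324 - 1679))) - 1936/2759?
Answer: -117888988/169057725 ≈ -0.69733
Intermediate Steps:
2144/(((-605 + 1365)*(2324 - 1679))) - 1936/2759 = 2144/((760*645)) - 1936*1/2759 = 2144/490200 - 1936/2759 = 2144*(1/490200) - 1936/2759 = 268/61275 - 1936/2759 = -117888988/169057725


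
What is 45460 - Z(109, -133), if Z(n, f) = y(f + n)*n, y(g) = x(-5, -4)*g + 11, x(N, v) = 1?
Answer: 46877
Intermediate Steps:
y(g) = 11 + g (y(g) = 1*g + 11 = g + 11 = 11 + g)
Z(n, f) = n*(11 + f + n) (Z(n, f) = (11 + (f + n))*n = (11 + f + n)*n = n*(11 + f + n))
45460 - Z(109, -133) = 45460 - 109*(11 - 133 + 109) = 45460 - 109*(-13) = 45460 - 1*(-1417) = 45460 + 1417 = 46877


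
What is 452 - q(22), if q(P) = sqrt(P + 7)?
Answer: 452 - sqrt(29) ≈ 446.61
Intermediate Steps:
q(P) = sqrt(7 + P)
452 - q(22) = 452 - sqrt(7 + 22) = 452 - sqrt(29)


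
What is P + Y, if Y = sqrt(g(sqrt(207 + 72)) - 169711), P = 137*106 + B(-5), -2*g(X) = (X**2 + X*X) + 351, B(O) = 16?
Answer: 14538 + I*sqrt(680662)/2 ≈ 14538.0 + 412.51*I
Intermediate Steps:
g(X) = -351/2 - X**2 (g(X) = -((X**2 + X*X) + 351)/2 = -((X**2 + X**2) + 351)/2 = -(2*X**2 + 351)/2 = -(351 + 2*X**2)/2 = -351/2 - X**2)
P = 14538 (P = 137*106 + 16 = 14522 + 16 = 14538)
Y = I*sqrt(680662)/2 (Y = sqrt((-351/2 - (sqrt(207 + 72))**2) - 169711) = sqrt((-351/2 - (sqrt(279))**2) - 169711) = sqrt((-351/2 - (3*sqrt(31))**2) - 169711) = sqrt((-351/2 - 1*279) - 169711) = sqrt((-351/2 - 279) - 169711) = sqrt(-909/2 - 169711) = sqrt(-340331/2) = I*sqrt(680662)/2 ≈ 412.51*I)
P + Y = 14538 + I*sqrt(680662)/2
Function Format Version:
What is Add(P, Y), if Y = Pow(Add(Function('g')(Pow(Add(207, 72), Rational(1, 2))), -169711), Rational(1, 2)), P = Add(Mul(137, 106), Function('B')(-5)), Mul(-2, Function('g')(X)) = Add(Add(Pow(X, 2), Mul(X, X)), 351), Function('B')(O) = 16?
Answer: Add(14538, Mul(Rational(1, 2), I, Pow(680662, Rational(1, 2)))) ≈ Add(14538., Mul(412.51, I))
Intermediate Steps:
Function('g')(X) = Add(Rational(-351, 2), Mul(-1, Pow(X, 2))) (Function('g')(X) = Mul(Rational(-1, 2), Add(Add(Pow(X, 2), Mul(X, X)), 351)) = Mul(Rational(-1, 2), Add(Add(Pow(X, 2), Pow(X, 2)), 351)) = Mul(Rational(-1, 2), Add(Mul(2, Pow(X, 2)), 351)) = Mul(Rational(-1, 2), Add(351, Mul(2, Pow(X, 2)))) = Add(Rational(-351, 2), Mul(-1, Pow(X, 2))))
P = 14538 (P = Add(Mul(137, 106), 16) = Add(14522, 16) = 14538)
Y = Mul(Rational(1, 2), I, Pow(680662, Rational(1, 2))) (Y = Pow(Add(Add(Rational(-351, 2), Mul(-1, Pow(Pow(Add(207, 72), Rational(1, 2)), 2))), -169711), Rational(1, 2)) = Pow(Add(Add(Rational(-351, 2), Mul(-1, Pow(Pow(279, Rational(1, 2)), 2))), -169711), Rational(1, 2)) = Pow(Add(Add(Rational(-351, 2), Mul(-1, Pow(Mul(3, Pow(31, Rational(1, 2))), 2))), -169711), Rational(1, 2)) = Pow(Add(Add(Rational(-351, 2), Mul(-1, 279)), -169711), Rational(1, 2)) = Pow(Add(Add(Rational(-351, 2), -279), -169711), Rational(1, 2)) = Pow(Add(Rational(-909, 2), -169711), Rational(1, 2)) = Pow(Rational(-340331, 2), Rational(1, 2)) = Mul(Rational(1, 2), I, Pow(680662, Rational(1, 2))) ≈ Mul(412.51, I))
Add(P, Y) = Add(14538, Mul(Rational(1, 2), I, Pow(680662, Rational(1, 2))))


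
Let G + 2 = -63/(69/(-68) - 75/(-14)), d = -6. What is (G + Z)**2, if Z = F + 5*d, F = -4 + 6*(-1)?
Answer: 1515856356/474721 ≈ 3193.2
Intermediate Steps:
F = -10 (F = -4 - 6 = -10)
G = -11374/689 (G = -2 - 63/(69/(-68) - 75/(-14)) = -2 - 63/(69*(-1/68) - 75*(-1/14)) = -2 - 63/(-69/68 + 75/14) = -2 - 63/2067/476 = -2 - 63*476/2067 = -2 - 9996/689 = -11374/689 ≈ -16.508)
Z = -40 (Z = -10 + 5*(-6) = -10 - 30 = -40)
(G + Z)**2 = (-11374/689 - 40)**2 = (-38934/689)**2 = 1515856356/474721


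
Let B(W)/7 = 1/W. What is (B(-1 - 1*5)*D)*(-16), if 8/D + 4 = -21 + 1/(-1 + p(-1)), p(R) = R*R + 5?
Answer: -560/93 ≈ -6.0215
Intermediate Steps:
p(R) = 5 + R**2 (p(R) = R**2 + 5 = 5 + R**2)
B(W) = 7/W
D = -10/31 (D = 8/(-4 + (-21 + 1/(-1 + (5 + (-1)**2)))) = 8/(-4 + (-21 + 1/(-1 + (5 + 1)))) = 8/(-4 + (-21 + 1/(-1 + 6))) = 8/(-4 + (-21 + 1/5)) = 8/(-4 - 104/5) = 8/(-124/5) = 8*(-5/124) = -10/31 ≈ -0.32258)
(B(-1 - 1*5)*D)*(-16) = ((7/(-1 - 1*5))*(-10/31))*(-16) = ((7/(-1 - 5))*(-10/31))*(-16) = ((7/(-6))*(-10/31))*(-16) = ((7*(-1/6))*(-10/31))*(-16) = -7/6*(-10/31)*(-16) = (35/93)*(-16) = -560/93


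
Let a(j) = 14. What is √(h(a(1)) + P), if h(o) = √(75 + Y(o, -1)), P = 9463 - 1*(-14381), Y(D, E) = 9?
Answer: √(23844 + 2*√21) ≈ 154.44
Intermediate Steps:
P = 23844 (P = 9463 + 14381 = 23844)
h(o) = 2*√21 (h(o) = √(75 + 9) = √84 = 2*√21)
√(h(a(1)) + P) = √(2*√21 + 23844) = √(23844 + 2*√21)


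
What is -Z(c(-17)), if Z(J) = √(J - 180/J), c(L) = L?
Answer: -I*√1853/17 ≈ -2.5321*I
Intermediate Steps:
-Z(c(-17)) = -√(-17 - 180/(-17)) = -√(-17 - 180*(-1/17)) = -√(-17 + 180/17) = -√(-109/17) = -I*√1853/17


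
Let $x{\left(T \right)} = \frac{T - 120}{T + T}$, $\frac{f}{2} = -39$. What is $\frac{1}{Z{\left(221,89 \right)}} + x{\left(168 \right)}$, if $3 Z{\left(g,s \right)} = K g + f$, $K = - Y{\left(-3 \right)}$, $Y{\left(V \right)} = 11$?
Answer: $\frac{2488}{17563} \approx 0.14166$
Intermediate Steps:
$K = -11$ ($K = \left(-1\right) 11 = -11$)
$f = -78$ ($f = 2 \left(-39\right) = -78$)
$Z{\left(g,s \right)} = -26 - \frac{11 g}{3}$ ($Z{\left(g,s \right)} = \frac{- 11 g - 78}{3} = \frac{-78 - 11 g}{3} = -26 - \frac{11 g}{3}$)
$x{\left(T \right)} = \frac{-120 + T}{2 T}$
$\frac{1}{Z{\left(221,89 \right)}} + x{\left(168 \right)} = \frac{1}{-26 - \frac{2431}{3}} + \frac{-120 + 168}{2 \cdot 168} = \frac{1}{-26 - \frac{2431}{3}} + \frac{1}{2} \cdot \frac{1}{168} \cdot 48 = \frac{1}{- \frac{2509}{3}} + \frac{1}{7} = - \frac{3}{2509} + \frac{1}{7} = \frac{2488}{17563}$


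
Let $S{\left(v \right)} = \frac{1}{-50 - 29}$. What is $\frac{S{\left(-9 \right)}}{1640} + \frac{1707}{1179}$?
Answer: $\frac{73719247}{50917080} \approx 1.4478$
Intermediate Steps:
$S{\left(v \right)} = - \frac{1}{79}$ ($S{\left(v \right)} = \frac{1}{-79} = - \frac{1}{79}$)
$\frac{S{\left(-9 \right)}}{1640} + \frac{1707}{1179} = - \frac{1}{79 \cdot 1640} + \frac{1707}{1179} = \left(- \frac{1}{79}\right) \frac{1}{1640} + 1707 \cdot \frac{1}{1179} = - \frac{1}{129560} + \frac{569}{393} = \frac{73719247}{50917080}$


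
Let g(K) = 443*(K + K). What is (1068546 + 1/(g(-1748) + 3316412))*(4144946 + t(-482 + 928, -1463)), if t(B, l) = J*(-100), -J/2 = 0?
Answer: 3914594081826190945/883842 ≈ 4.4291e+12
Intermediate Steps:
J = 0 (J = -2*0 = 0)
t(B, l) = 0 (t(B, l) = 0*(-100) = 0)
g(K) = 886*K (g(K) = 443*(2*K) = 886*K)
(1068546 + 1/(g(-1748) + 3316412))*(4144946 + t(-482 + 928, -1463)) = (1068546 + 1/(886*(-1748) + 3316412))*(4144946 + 0) = (1068546 + 1/(-1548728 + 3316412))*4144946 = (1068546 + 1/1767684)*4144946 = (1888851667465/1767684)*4144946 = 3914594081826190945/883842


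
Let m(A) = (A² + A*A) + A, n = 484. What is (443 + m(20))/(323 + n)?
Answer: 421/269 ≈ 1.5651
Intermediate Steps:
m(A) = A + 2*A² (m(A) = (A² + A²) + A = 2*A² + A = A + 2*A²)
(443 + m(20))/(323 + n) = (443 + 20*(1 + 2*20))/(323 + 484) = (443 + 20*(1 + 40))/807 = (443 + 20*41)*(1/807) = (443 + 820)*(1/807) = 1263*(1/807) = 421/269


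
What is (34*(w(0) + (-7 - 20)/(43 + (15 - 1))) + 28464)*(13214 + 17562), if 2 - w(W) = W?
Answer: 16674498352/19 ≈ 8.7760e+8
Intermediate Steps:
w(W) = 2 - W
(34*(w(0) + (-7 - 20)/(43 + (15 - 1))) + 28464)*(13214 + 17562) = (34*((2 - 1*0) + (-7 - 20)/(43 + (15 - 1))) + 28464)*(13214 + 17562) = (34*((2 + 0) - 27/(43 + 14)) + 28464)*30776 = (34*(2 - 27/57) + 28464)*30776 = (34*(2 - 27*1/57) + 28464)*30776 = (34*(2 - 9/19) + 28464)*30776 = (34*(29/19) + 28464)*30776 = (986/19 + 28464)*30776 = (541802/19)*30776 = 16674498352/19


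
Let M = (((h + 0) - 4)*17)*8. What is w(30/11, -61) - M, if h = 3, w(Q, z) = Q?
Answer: 1526/11 ≈ 138.73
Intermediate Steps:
M = -136 (M = (((3 + 0) - 4)*17)*8 = ((3 - 4)*17)*8 = -1*17*8 = -17*8 = -136)
w(30/11, -61) - M = 30/11 - 1*(-136) = 30*(1/11) + 136 = 30/11 + 136 = 1526/11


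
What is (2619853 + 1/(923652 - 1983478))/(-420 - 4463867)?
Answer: -2776588325577/4731367434062 ≈ -0.58685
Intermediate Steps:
(2619853 + 1/(923652 - 1983478))/(-420 - 4463867) = (2619853 + 1/(-1059826))/(-4464287) = (2619853 - 1/1059826)*(-1/4464287) = (2776588325577/1059826)*(-1/4464287) = -2776588325577/4731367434062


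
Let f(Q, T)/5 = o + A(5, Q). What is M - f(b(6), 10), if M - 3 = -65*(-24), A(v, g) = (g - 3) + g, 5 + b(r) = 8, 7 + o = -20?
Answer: 1683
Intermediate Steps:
o = -27 (o = -7 - 20 = -27)
b(r) = 3 (b(r) = -5 + 8 = 3)
A(v, g) = -3 + 2*g (A(v, g) = (-3 + g) + g = -3 + 2*g)
M = 1563 (M = 3 - 65*(-24) = 3 + 1560 = 1563)
f(Q, T) = -150 + 10*Q (f(Q, T) = 5*(-27 + (-3 + 2*Q)) = 5*(-30 + 2*Q) = -150 + 10*Q)
M - f(b(6), 10) = 1563 - (-150 + 10*3) = 1563 - (-150 + 30) = 1563 - 1*(-120) = 1563 + 120 = 1683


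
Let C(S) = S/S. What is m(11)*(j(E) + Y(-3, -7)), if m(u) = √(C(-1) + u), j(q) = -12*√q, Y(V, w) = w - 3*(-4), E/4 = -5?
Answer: 10*√3 - 48*I*√15 ≈ 17.32 - 185.9*I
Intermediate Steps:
E = -20 (E = 4*(-5) = -20)
Y(V, w) = 12 + w (Y(V, w) = w + 12 = 12 + w)
C(S) = 1
m(u) = √(1 + u)
m(11)*(j(E) + Y(-3, -7)) = √(1 + 11)*(-24*I*√5 + (12 - 7)) = √12*(-24*I*√5 + 5) = (2*√3)*(-24*I*√5 + 5) = (2*√3)*(5 - 24*I*√5) = 2*√3*(5 - 24*I*√5)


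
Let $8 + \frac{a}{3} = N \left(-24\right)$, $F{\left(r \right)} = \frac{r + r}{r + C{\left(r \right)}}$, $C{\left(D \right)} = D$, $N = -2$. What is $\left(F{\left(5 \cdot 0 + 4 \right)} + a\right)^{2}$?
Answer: $14641$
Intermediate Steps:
$F{\left(r \right)} = 1$ ($F{\left(r \right)} = \frac{r + r}{r + r} = \frac{2 r}{2 r} = 2 r \frac{1}{2 r} = 1$)
$a = 120$ ($a = -24 + 3 \left(\left(-2\right) \left(-24\right)\right) = -24 + 3 \cdot 48 = -24 + 144 = 120$)
$\left(F{\left(5 \cdot 0 + 4 \right)} + a\right)^{2} = \left(1 + 120\right)^{2} = 121^{2} = 14641$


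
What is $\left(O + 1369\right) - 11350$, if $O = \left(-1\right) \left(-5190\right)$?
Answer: $-4791$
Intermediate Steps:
$O = 5190$
$\left(O + 1369\right) - 11350 = \left(5190 + 1369\right) - 11350 = 6559 - 11350 = -4791$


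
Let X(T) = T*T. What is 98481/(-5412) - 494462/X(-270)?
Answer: -821274437/32877900 ≈ -24.980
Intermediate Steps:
X(T) = T**2
98481/(-5412) - 494462/X(-270) = 98481/(-5412) - 494462/((-270)**2) = 98481*(-1/5412) - 494462/72900 = -32827/1804 - 494462*1/72900 = -32827/1804 - 247231/36450 = -821274437/32877900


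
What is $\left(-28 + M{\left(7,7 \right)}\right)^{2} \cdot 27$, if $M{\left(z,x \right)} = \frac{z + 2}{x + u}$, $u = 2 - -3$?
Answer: $\frac{320787}{16} \approx 20049.0$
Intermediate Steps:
$u = 5$ ($u = 2 + 3 = 5$)
$M{\left(z,x \right)} = \frac{2 + z}{5 + x}$ ($M{\left(z,x \right)} = \frac{z + 2}{x + 5} = \frac{2 + z}{5 + x}$)
$\left(-28 + M{\left(7,7 \right)}\right)^{2} \cdot 27 = \left(-28 + \frac{2 + 7}{5 + 7}\right)^{2} \cdot 27 = \left(-28 + \frac{1}{12} \cdot 9\right)^{2} \cdot 27 = \left(-28 + \frac{3}{4}\right)^{2} \cdot 27 = \left(- \frac{109}{4}\right)^{2} \cdot 27 = \frac{11881}{16} \cdot 27 = \frac{320787}{16}$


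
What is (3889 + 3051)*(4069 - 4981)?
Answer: -6329280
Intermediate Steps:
(3889 + 3051)*(4069 - 4981) = 6940*(-912) = -6329280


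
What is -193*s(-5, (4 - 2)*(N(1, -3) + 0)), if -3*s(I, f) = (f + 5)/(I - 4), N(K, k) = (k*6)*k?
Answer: -21809/27 ≈ -807.74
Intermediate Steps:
N(K, k) = 6*k**2 (N(K, k) = (6*k)*k = 6*k**2)
s(I, f) = -(5 + f)/(3*(-4 + I)) (s(I, f) = -(f + 5)/(3*(I - 4)) = -(5 + f)/(3*(-4 + I)))
-193*s(-5, (4 - 2)*(N(1, -3) + 0)) = -193*(-5 - (4 - 2)*(6*(-3)**2 + 0))/(3*(-4 - 5)) = -193*(-5 - 2*(6*9 + 0))/(3*(-9)) = -193*(-1)*(-5 - 2*(54 + 0))/(3*9) = -193*(-1)*(-5 - 2*54)/(3*9) = -193*(-1)*(-5 - 1*108)/(3*9) = -193*(-1)*(-5 - 108)/(3*9) = -193*(-1)*(-113)/(3*9) = -193*113/27 = -21809/27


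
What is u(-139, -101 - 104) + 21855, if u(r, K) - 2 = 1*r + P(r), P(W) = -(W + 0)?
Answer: 21857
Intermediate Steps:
P(W) = -W
u(r, K) = 2 (u(r, K) = 2 + (1*r - r) = 2 + (r - r) = 2 + 0 = 2)
u(-139, -101 - 104) + 21855 = 2 + 21855 = 21857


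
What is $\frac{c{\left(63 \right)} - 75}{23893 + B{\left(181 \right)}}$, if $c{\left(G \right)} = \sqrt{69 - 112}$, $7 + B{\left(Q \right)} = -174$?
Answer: $- \frac{25}{7904} + \frac{i \sqrt{43}}{23712} \approx -0.003163 + 0.00027655 i$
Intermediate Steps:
$B{\left(Q \right)} = -181$ ($B{\left(Q \right)} = -7 - 174 = -181$)
$c{\left(G \right)} = i \sqrt{43}$ ($c{\left(G \right)} = \sqrt{-43} = i \sqrt{43}$)
$\frac{c{\left(63 \right)} - 75}{23893 + B{\left(181 \right)}} = \frac{i \sqrt{43} - 75}{23893 - 181} = \frac{i \sqrt{43} + \left(36 - 111\right)}{23712} = \left(i \sqrt{43} - 75\right) \frac{1}{23712} = \left(-75 + i \sqrt{43}\right) \frac{1}{23712} = - \frac{25}{7904} + \frac{i \sqrt{43}}{23712}$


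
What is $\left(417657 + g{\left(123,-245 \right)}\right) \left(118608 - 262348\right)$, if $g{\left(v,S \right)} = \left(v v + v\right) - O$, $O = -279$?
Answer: $-62266443120$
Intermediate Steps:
$g{\left(v,S \right)} = 279 + v + v^{2}$ ($g{\left(v,S \right)} = \left(v v + v\right) - -279 = \left(v^{2} + v\right) + 279 = \left(v + v^{2}\right) + 279 = 279 + v + v^{2}$)
$\left(417657 + g{\left(123,-245 \right)}\right) \left(118608 - 262348\right) = \left(417657 + \left(279 + 123 + 123^{2}\right)\right) \left(118608 - 262348\right) = \left(417657 + \left(279 + 123 + 15129\right)\right) \left(-143740\right) = \left(417657 + 15531\right) \left(-143740\right) = 433188 \left(-143740\right) = -62266443120$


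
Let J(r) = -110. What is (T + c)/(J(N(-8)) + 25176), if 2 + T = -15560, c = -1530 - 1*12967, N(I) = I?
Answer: -30059/25066 ≈ -1.1992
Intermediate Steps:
c = -14497 (c = -1530 - 12967 = -14497)
T = -15562 (T = -2 - 15560 = -15562)
(T + c)/(J(N(-8)) + 25176) = (-15562 - 14497)/(-110 + 25176) = -30059/25066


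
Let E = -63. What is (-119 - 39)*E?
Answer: 9954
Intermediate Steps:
(-119 - 39)*E = (-119 - 39)*(-63) = -158*(-63) = 9954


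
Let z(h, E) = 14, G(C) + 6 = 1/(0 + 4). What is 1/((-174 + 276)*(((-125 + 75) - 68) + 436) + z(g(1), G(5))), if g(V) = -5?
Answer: 1/32450 ≈ 3.0817e-5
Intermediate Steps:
G(C) = -23/4 (G(C) = -6 + 1/(0 + 4) = -6 + 1/4 = -23/4)
1/((-174 + 276)*(((-125 + 75) - 68) + 436) + z(g(1), G(5))) = 1/((-174 + 276)*(((-125 + 75) - 68) + 436) + 14) = 1/(102*((-50 - 68) + 436) + 14) = 1/(102*(-118 + 436) + 14) = 1/(102*318 + 14) = 1/(32436 + 14) = 1/32450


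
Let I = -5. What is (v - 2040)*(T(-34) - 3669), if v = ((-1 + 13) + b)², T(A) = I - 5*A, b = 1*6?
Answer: 6012864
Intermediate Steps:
b = 6
T(A) = -5 - 5*A
v = 324 (v = ((-1 + 13) + 6)² = (12 + 6)² = 18² = 324)
(v - 2040)*(T(-34) - 3669) = (324 - 2040)*((-5 - 5*(-34)) - 3669) = -1716*((-5 + 170) - 3669) = -1716*(165 - 3669) = -1716*(-3504) = 6012864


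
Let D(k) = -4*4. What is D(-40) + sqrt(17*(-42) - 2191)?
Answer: -16 + I*sqrt(2905) ≈ -16.0 + 53.898*I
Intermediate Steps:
D(k) = -16
D(-40) + sqrt(17*(-42) - 2191) = -16 + sqrt(17*(-42) - 2191) = -16 + sqrt(-714 - 2191) = -16 + sqrt(-2905) = -16 + I*sqrt(2905)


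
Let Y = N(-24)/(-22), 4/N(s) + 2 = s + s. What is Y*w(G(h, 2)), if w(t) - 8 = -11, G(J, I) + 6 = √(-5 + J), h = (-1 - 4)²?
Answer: -3/275 ≈ -0.010909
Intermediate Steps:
h = 25 (h = (-5)² = 25)
G(J, I) = -6 + √(-5 + J)
N(s) = 4/(-2 + 2*s) (N(s) = 4/(-2 + (s + s)) = 4/(-2 + 2*s))
w(t) = -3 (w(t) = 8 - 11 = -3)
Y = 1/275 (Y = (2/(-1 - 24))/(-22) = (2/(-25))*(-1/22) = (2*(-1/25))*(-1/22) = -2/25*(-1/22) = 1/275 ≈ 0.0036364)
Y*w(G(h, 2)) = (1/275)*(-3) = -3/275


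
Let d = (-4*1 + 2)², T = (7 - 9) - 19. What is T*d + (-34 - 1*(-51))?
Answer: -67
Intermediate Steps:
T = -21 (T = -2 - 19 = -21)
d = 4 (d = (-4 + 2)² = (-2)² = 4)
T*d + (-34 - 1*(-51)) = -21*4 + (-34 - 1*(-51)) = -84 + (-34 + 51) = -84 + 17 = -67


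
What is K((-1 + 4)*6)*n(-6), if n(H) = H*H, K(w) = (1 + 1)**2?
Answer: 144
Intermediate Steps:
K(w) = 4 (K(w) = 2**2 = 4)
n(H) = H**2
K((-1 + 4)*6)*n(-6) = 4*(-6)**2 = 4*36 = 144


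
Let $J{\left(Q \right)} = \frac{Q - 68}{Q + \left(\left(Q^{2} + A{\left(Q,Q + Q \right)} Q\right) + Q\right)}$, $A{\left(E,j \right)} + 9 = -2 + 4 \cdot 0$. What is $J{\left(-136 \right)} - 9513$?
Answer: $- \frac{2758773}{290} \approx -9513.0$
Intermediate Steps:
$A{\left(E,j \right)} = -11$ ($A{\left(E,j \right)} = -9 + \left(-2 + 4 \cdot 0\right) = -9 + \left(-2 + 0\right) = -9 - 2 = -11$)
$J{\left(Q \right)} = \frac{-68 + Q}{Q^{2} - 9 Q}$ ($J{\left(Q \right)} = \frac{Q - 68}{Q + \left(\left(Q^{2} - 11 Q\right) + Q\right)} = \frac{-68 + Q}{Q + \left(Q^{2} - 10 Q\right)} = \frac{-68 + Q}{Q^{2} - 9 Q}$)
$J{\left(-136 \right)} - 9513 = \frac{-68 - 136}{\left(-136\right) \left(-9 - 136\right)} - 9513 = \left(- \frac{1}{136}\right) \frac{1}{-145} \left(-204\right) - 9513 = \left(- \frac{1}{136}\right) \left(- \frac{1}{145}\right) \left(-204\right) - 9513 = - \frac{3}{290} - 9513 = - \frac{2758773}{290}$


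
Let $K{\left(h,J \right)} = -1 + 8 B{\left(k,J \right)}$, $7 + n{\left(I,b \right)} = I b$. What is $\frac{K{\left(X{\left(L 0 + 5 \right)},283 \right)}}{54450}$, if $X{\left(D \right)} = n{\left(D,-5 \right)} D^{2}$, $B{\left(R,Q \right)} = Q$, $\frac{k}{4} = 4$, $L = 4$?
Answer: $\frac{2263}{54450} \approx 0.041561$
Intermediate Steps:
$k = 16$ ($k = 4 \cdot 4 = 16$)
$n{\left(I,b \right)} = -7 + I b$
$X{\left(D \right)} = D^{2} \left(-7 - 5 D\right)$ ($X{\left(D \right)} = \left(-7 + D \left(-5\right)\right) D^{2} = \left(-7 - 5 D\right) D^{2} = D^{2} \left(-7 - 5 D\right)$)
$K{\left(h,J \right)} = -1 + 8 J$
$\frac{K{\left(X{\left(L 0 + 5 \right)},283 \right)}}{54450} = \frac{-1 + 8 \cdot 283}{54450} = \left(-1 + 2264\right) \frac{1}{54450} = 2263 \cdot \frac{1}{54450} = \frac{2263}{54450}$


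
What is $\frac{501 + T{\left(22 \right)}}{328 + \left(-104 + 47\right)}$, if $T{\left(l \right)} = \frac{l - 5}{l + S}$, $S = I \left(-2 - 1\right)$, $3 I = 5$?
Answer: $\frac{502}{271} \approx 1.8524$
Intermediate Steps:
$I = \frac{5}{3}$ ($I = \frac{1}{3} \cdot 5 = \frac{5}{3} \approx 1.6667$)
$S = -5$ ($S = \frac{5 \left(-2 - 1\right)}{3} = \frac{5}{3} \left(-3\right) = -5$)
$T{\left(l \right)} = 1$ ($T{\left(l \right)} = \frac{l - 5}{l - 5} = \frac{-5 + l}{-5 + l} = 1$)
$\frac{501 + T{\left(22 \right)}}{328 + \left(-104 + 47\right)} = \frac{501 + 1}{328 + \left(-104 + 47\right)} = \frac{502}{328 - 57} = \frac{502}{271}$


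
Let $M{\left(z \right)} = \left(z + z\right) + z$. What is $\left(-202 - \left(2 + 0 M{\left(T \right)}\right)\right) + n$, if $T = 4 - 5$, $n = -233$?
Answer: $-437$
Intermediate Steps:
$T = -1$ ($T = 4 - 5 = -1$)
$M{\left(z \right)} = 3 z$ ($M{\left(z \right)} = 2 z + z = 3 z$)
$\left(-202 - \left(2 + 0 M{\left(T \right)}\right)\right) + n = \left(-202 - \left(2 + 0 \cdot 3 \left(-1\right)\right)\right) - 233 = \left(-202 + \left(-2 + 0 \left(-3\right)\right)\right) - 233 = \left(-202 + \left(-2 + 0\right)\right) - 233 = \left(-202 - 2\right) - 233 = -204 - 233 = -437$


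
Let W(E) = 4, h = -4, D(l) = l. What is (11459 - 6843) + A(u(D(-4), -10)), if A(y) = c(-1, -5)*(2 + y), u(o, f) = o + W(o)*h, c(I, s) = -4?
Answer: 4688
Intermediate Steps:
u(o, f) = -16 + o (u(o, f) = o + 4*(-4) = o - 16 = -16 + o)
A(y) = -8 - 4*y (A(y) = -4*(2 + y) = -8 - 4*y)
(11459 - 6843) + A(u(D(-4), -10)) = (11459 - 6843) + (-8 - 4*(-16 - 4)) = 4616 + (-8 - 4*(-20)) = 4616 + (-8 + 80) = 4616 + 72 = 4688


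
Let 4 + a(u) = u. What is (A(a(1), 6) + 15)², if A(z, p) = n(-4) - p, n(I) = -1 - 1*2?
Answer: 36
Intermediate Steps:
a(u) = -4 + u
n(I) = -3 (n(I) = -1 - 2 = -3)
A(z, p) = -3 - p
(A(a(1), 6) + 15)² = ((-3 - 1*6) + 15)² = ((-3 - 6) + 15)² = (-9 + 15)² = 6² = 36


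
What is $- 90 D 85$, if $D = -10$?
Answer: $76500$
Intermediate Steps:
$- 90 D 85 = \left(-90\right) \left(-10\right) 85 = 900 \cdot 85 = 76500$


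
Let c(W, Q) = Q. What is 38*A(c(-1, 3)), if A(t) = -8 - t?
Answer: -418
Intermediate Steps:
38*A(c(-1, 3)) = 38*(-8 - 1*3) = 38*(-8 - 3) = 38*(-11) = -418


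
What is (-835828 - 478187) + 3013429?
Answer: 1699414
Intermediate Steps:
(-835828 - 478187) + 3013429 = -1314015 + 3013429 = 1699414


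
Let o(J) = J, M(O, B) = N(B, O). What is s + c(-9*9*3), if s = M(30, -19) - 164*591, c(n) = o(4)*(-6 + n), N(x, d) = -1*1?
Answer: -97921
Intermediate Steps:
N(x, d) = -1
M(O, B) = -1
c(n) = -24 + 4*n (c(n) = 4*(-6 + n) = -24 + 4*n)
s = -96925 (s = -1 - 164*591 = -1 - 96924 = -96925)
s + c(-9*9*3) = -96925 + (-24 + 4*(-9*9*3)) = -96925 + (-24 + 4*(-81*3)) = -96925 + (-24 + 4*(-243)) = -96925 + (-24 - 972) = -96925 - 996 = -97921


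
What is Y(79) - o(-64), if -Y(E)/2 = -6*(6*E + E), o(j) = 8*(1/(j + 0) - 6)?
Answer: 53473/8 ≈ 6684.1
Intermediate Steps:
o(j) = -48 + 8/j (o(j) = 8*(1/j - 6) = 8*(-6 + 1/j) = -48 + 8/j)
Y(E) = 84*E (Y(E) = -(-12)*(6*E + E) = -(-12)*7*E = -(-84)*E = 84*E)
Y(79) - o(-64) = 84*79 - (-48 + 8/(-64)) = 6636 - (-48 + 8*(-1/64)) = 6636 - (-48 - 1/8) = 6636 - 1*(-385/8) = 6636 + 385/8 = 53473/8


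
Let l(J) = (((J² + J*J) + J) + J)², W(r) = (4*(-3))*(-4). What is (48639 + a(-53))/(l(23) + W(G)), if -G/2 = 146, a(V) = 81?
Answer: 1015/25393 ≈ 0.039972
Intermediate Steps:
G = -292 (G = -2*146 = -292)
W(r) = 48 (W(r) = -12*(-4) = 48)
l(J) = (2*J + 2*J²)² (l(J) = (((J² + J²) + J) + J)² = ((2*J² + J) + J)² = ((J + 2*J²) + J)² = (2*J + 2*J²)²)
(48639 + a(-53))/(l(23) + W(G)) = (48639 + 81)/(4*23²*(1 + 23)² + 48) = 48720/(4*529*24² + 48) = 48720/(4*529*576 + 48) = 48720/(1218816 + 48) = 48720/1218864 = 48720*(1/1218864) = 1015/25393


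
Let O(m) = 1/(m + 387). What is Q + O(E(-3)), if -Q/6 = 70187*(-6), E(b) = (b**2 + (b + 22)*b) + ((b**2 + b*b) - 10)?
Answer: 876776005/347 ≈ 2.5267e+6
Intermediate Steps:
E(b) = -10 + 3*b**2 + b*(22 + b) (E(b) = (b**2 + (22 + b)*b) + ((b**2 + b**2) - 10) = (b**2 + b*(22 + b)) + (2*b**2 - 10) = (b**2 + b*(22 + b)) + (-10 + 2*b**2) = -10 + 3*b**2 + b*(22 + b))
O(m) = 1/(387 + m)
Q = 2526732 (Q = -421122*(-6) = -6*(-421122) = 2526732)
Q + O(E(-3)) = 2526732 + 1/(387 + (-10 + 4*(-3)**2 + 22*(-3))) = 2526732 + 1/(387 + (-10 + 4*9 - 66)) = 2526732 + 1/(387 + (-10 + 36 - 66)) = 2526732 + 1/(387 - 40) = 2526732 + 1/347 = 876776005/347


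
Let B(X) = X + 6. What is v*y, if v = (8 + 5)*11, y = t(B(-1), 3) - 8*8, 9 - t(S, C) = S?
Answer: -8580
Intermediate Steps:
B(X) = 6 + X
t(S, C) = 9 - S
y = -60 (y = (9 - (6 - 1)) - 8*8 = (9 - 1*5) - 64 = (9 - 5) - 64 = 4 - 64 = -60)
v = 143 (v = 13*11 = 143)
v*y = 143*(-60) = -8580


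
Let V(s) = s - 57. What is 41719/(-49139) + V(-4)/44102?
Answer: -1842888817/2167128178 ≈ -0.85038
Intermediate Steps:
V(s) = -57 + s
41719/(-49139) + V(-4)/44102 = 41719/(-49139) + (-57 - 4)/44102 = 41719*(-1/49139) - 61*1/44102 = -41719/49139 - 61/44102 = -1842888817/2167128178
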